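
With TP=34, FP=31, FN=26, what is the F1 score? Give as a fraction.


Precision = 34/65 = 34/65. Recall = 34/60 = 17/30. F1 = 2*P*R/(P+R) = 68/125.

68/125


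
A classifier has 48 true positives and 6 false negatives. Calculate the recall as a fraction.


Recall = TP / (TP + FN) = 48 / 54 = 8/9.

8/9


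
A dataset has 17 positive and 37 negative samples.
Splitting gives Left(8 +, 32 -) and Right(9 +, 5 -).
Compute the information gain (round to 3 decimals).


H(parent) = 0.8987. H(left) = 0.7219, H(right) = 0.9403. Weighted = (40/54)*0.7219 + (14/54)*0.9403 = 0.7785. IG = 0.8987 - 0.7785 = 0.1202, which rounds to 0.120.

0.120


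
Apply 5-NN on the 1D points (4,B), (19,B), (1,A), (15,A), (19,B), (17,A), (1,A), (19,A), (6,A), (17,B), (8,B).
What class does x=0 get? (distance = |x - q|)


Distances: |4-0|=4, |19-0|=19, |1-0|=1, |15-0|=15, |19-0|=19, |17-0|=17, |1-0|=1, |19-0|=19, |6-0|=6, |17-0|=17, |8-0|=8. 5 nearest: (1,A), (1,A), (4,B), (6,A), (8,B). Counts: {'A': 3, 'B': 2}. Majority class: A.

A


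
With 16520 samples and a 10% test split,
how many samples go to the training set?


Test set = 16520 * 10% = 1652. Training set = 16520 - 1652 = 14868.

14868


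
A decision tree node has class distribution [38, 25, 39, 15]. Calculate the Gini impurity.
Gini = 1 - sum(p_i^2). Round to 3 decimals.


Total = 117. Proportions: 38/117, 25/117, 39/117, 15/117. sum(p_i^2) = 0.2787. Gini = 1 - 0.2787 = 0.7213, which rounds to 0.721.

0.721


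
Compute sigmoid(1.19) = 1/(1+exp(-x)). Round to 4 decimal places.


sigma(1.19) = 1/(1+e^(-1.19)) = 1/(1+0.304221) = 1/1.304221 = 0.7667.

0.7667


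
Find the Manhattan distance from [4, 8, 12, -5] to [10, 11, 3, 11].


d = sum of absolute differences: |4-10|=6 + |8-11|=3 + |12-3|=9 + |-5-11|=16 = 34.

34


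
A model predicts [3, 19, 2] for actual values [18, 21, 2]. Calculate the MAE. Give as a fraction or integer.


MAE = (1/3) * (|18-3|=15 + |21-19|=2 + |2-2|=0). Sum = 17. MAE = 17/3.

17/3


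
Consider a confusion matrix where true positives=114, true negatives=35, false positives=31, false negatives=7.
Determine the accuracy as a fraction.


Accuracy = (TP + TN) / (TP + TN + FP + FN) = (114 + 35) / 187 = 149/187.

149/187


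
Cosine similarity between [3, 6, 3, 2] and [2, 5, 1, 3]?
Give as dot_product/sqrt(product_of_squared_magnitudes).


dot = 45. |a|^2 = 58, |b|^2 = 39. cos = 45/sqrt(2262).

45/sqrt(2262)


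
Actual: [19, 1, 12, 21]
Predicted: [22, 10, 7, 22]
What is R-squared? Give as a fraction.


Mean(y) = 53/4. SS_res = 116. SS_tot = 979/4. R^2 = 1 - 116/(979/4) = 515/979.

515/979


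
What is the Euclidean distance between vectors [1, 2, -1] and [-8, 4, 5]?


d = sqrt(sum of squared differences). (1--8)^2=81, (2-4)^2=4, (-1-5)^2=36. Sum = 121.

11


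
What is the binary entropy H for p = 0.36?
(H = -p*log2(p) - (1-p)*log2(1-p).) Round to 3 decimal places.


H = -0.36*log2(0.36) - 0.64*log2(0.64) = 0.943.

0.943


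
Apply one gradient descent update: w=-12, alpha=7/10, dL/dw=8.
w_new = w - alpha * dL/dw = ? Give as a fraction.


w_new = -12 - 7/10 * 8 = -12 - 28/5 = -88/5.

-88/5


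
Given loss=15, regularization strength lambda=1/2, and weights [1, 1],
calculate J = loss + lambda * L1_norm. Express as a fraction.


L1 norm = sum(|w|) = 2. J = 15 + 1/2 * 2 = 16.

16


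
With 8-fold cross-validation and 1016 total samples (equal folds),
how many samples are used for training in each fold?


Each validation fold has 1016/8 = 127 samples. Training set = 1016 - 127 = 889.

889


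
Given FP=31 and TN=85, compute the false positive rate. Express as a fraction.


FPR = FP / (FP + TN) = 31 / 116 = 31/116.

31/116


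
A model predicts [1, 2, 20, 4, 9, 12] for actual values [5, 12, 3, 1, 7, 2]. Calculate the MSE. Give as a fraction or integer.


MSE = (1/6) * ((5-1)^2=16 + (12-2)^2=100 + (3-20)^2=289 + (1-4)^2=9 + (7-9)^2=4 + (2-12)^2=100). Sum = 518. MSE = 259/3.

259/3


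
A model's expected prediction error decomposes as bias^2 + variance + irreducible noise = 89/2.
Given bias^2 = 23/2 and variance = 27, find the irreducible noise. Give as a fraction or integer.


Total error = bias^2 + variance + irreducible noise. So irreducible noise = 89/2 - 23/2 - 27 = 6.

6


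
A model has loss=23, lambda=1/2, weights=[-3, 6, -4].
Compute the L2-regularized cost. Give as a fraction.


L2 sq norm = sum(w^2) = 61. J = 23 + 1/2 * 61 = 107/2.

107/2


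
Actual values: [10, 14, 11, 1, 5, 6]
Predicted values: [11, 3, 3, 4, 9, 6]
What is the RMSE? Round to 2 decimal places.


MSE = 35.1667. RMSE = sqrt(35.1667) = 5.93.

5.93


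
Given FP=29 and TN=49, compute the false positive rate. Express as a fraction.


FPR = FP / (FP + TN) = 29 / 78 = 29/78.

29/78


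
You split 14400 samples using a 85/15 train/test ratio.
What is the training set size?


Test set = 14400 * 15% = 2160. Training set = 14400 - 2160 = 12240.

12240


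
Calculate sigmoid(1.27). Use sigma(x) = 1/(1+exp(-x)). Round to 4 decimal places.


sigma(1.27) = 1/(1+e^(-1.27)) = 1/(1+0.280832) = 1/1.280832 = 0.7807.

0.7807


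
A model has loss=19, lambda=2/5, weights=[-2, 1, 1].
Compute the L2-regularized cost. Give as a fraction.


L2 sq norm = sum(w^2) = 6. J = 19 + 2/5 * 6 = 107/5.

107/5


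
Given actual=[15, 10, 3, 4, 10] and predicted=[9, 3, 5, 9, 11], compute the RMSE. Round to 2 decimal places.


MSE = 23.0000. RMSE = sqrt(23.0000) = 4.80.

4.80


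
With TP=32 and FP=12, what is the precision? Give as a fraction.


Precision = TP / (TP + FP) = 32 / 44 = 8/11.

8/11


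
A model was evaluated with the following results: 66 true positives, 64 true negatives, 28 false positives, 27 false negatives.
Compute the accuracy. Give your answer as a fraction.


Accuracy = (TP + TN) / (TP + TN + FP + FN) = (66 + 64) / 185 = 26/37.

26/37


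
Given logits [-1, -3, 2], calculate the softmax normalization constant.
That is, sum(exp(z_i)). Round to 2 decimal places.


Denom = e^-1=0.3679 + e^-3=0.0498 + e^2=7.3891. Sum = 7.8068, which rounds to 7.81.

7.81


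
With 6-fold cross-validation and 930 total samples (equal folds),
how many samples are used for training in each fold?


Each validation fold has 930/6 = 155 samples. Training set = 930 - 155 = 775.

775


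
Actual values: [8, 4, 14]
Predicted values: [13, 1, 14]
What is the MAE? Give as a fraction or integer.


MAE = (1/3) * (|8-13|=5 + |4-1|=3 + |14-14|=0). Sum = 8. MAE = 8/3.

8/3


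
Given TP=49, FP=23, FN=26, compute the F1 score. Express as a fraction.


Precision = 49/72 = 49/72. Recall = 49/75 = 49/75. F1 = 2*P*R/(P+R) = 2/3.

2/3


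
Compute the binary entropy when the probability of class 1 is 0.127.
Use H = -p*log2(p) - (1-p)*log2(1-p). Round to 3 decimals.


H = -0.127*log2(0.127) - 0.873*log2(0.873) = 0.549.

0.549


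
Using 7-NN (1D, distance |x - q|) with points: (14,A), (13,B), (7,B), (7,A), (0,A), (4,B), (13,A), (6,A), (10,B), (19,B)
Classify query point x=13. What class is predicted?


Distances: |14-13|=1, |13-13|=0, |7-13|=6, |7-13|=6, |0-13|=13, |4-13|=9, |13-13|=0, |6-13|=7, |10-13|=3, |19-13|=6. 7 nearest: (13,A), (13,B), (14,A), (10,B), (7,A), (7,B), (19,B). Counts: {'A': 3, 'B': 4}. Majority class: B.

B


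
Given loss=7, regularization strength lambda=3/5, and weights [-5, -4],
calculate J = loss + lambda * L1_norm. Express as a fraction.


L1 norm = sum(|w|) = 9. J = 7 + 3/5 * 9 = 62/5.

62/5


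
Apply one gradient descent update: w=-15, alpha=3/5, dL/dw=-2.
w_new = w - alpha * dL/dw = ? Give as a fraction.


w_new = -15 - 3/5 * -2 = -15 - -6/5 = -69/5.

-69/5


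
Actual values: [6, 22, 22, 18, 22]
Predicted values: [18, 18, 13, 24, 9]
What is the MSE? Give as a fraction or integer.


MSE = (1/5) * ((6-18)^2=144 + (22-18)^2=16 + (22-13)^2=81 + (18-24)^2=36 + (22-9)^2=169). Sum = 446. MSE = 446/5.

446/5


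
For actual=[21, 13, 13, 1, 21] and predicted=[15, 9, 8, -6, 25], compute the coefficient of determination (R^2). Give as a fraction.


Mean(y) = 69/5. SS_res = 142. SS_tot = 1344/5. R^2 = 1 - 142/(1344/5) = 317/672.

317/672


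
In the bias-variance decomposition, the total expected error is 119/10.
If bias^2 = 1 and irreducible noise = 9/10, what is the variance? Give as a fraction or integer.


Total error = bias^2 + variance + irreducible noise. So variance = 119/10 - 1 - 9/10 = 10.

10


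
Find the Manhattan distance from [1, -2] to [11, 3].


d = sum of absolute differences: |1-11|=10 + |-2-3|=5 = 15.

15


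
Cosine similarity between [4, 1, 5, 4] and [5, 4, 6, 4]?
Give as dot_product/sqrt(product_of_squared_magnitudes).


dot = 70. |a|^2 = 58, |b|^2 = 93. cos = 70/sqrt(5394).

70/sqrt(5394)


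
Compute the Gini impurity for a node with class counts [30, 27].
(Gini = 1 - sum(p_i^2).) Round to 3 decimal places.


Total = 57. Proportions: 30/57, 27/57. sum(p_i^2) = 0.5014. Gini = 1 - 0.5014 = 0.4986, which rounds to 0.499.

0.499


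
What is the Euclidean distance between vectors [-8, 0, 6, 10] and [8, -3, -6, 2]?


d = sqrt(sum of squared differences). (-8-8)^2=256, (0--3)^2=9, (6--6)^2=144, (10-2)^2=64. Sum = 473.

sqrt(473)


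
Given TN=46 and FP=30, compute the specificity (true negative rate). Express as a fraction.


Specificity = TN / (TN + FP) = 46 / 76 = 23/38.

23/38


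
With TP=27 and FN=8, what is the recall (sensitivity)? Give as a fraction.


Recall = TP / (TP + FN) = 27 / 35 = 27/35.

27/35


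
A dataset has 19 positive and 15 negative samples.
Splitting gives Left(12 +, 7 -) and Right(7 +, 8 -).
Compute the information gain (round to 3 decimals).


H(parent) = 0.9900. H(left) = 0.9495, H(right) = 0.9968. Weighted = (19/34)*0.9495 + (15/34)*0.9968 = 0.9704. IG = 0.9900 - 0.9704 = 0.0196, which rounds to 0.020.

0.020


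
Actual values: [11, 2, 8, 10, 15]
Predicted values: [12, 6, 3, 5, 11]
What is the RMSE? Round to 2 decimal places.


MSE = 16.6000. RMSE = sqrt(16.6000) = 4.07.

4.07


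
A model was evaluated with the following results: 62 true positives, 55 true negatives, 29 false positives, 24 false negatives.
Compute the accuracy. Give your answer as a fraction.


Accuracy = (TP + TN) / (TP + TN + FP + FN) = (62 + 55) / 170 = 117/170.

117/170


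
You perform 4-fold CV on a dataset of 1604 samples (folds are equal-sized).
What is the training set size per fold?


Each validation fold has 1604/4 = 401 samples. Training set = 1604 - 401 = 1203.

1203


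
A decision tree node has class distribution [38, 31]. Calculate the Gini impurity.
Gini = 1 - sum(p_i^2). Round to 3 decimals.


Total = 69. Proportions: 38/69, 31/69. sum(p_i^2) = 0.5051. Gini = 1 - 0.5051 = 0.4949, which rounds to 0.495.

0.495


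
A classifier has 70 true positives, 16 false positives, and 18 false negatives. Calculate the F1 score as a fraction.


Precision = 70/86 = 35/43. Recall = 70/88 = 35/44. F1 = 2*P*R/(P+R) = 70/87.

70/87


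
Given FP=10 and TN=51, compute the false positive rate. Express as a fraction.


FPR = FP / (FP + TN) = 10 / 61 = 10/61.

10/61


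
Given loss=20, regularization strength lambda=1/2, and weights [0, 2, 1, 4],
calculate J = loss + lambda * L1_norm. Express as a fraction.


L1 norm = sum(|w|) = 7. J = 20 + 1/2 * 7 = 47/2.

47/2


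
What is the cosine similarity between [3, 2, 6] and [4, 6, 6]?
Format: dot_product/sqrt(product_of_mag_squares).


dot = 60. |a|^2 = 49, |b|^2 = 88. cos = 60/sqrt(4312).

60/sqrt(4312)


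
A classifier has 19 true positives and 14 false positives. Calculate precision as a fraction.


Precision = TP / (TP + FP) = 19 / 33 = 19/33.

19/33


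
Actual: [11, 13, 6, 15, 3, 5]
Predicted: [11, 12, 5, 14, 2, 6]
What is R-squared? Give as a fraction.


Mean(y) = 53/6. SS_res = 5. SS_tot = 701/6. R^2 = 1 - 5/(701/6) = 671/701.

671/701


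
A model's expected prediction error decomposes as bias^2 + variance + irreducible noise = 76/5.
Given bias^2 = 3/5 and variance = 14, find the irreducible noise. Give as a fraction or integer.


Total error = bias^2 + variance + irreducible noise. So irreducible noise = 76/5 - 3/5 - 14 = 3/5.

3/5


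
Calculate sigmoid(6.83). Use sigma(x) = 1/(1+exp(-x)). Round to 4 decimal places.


sigma(6.83) = 1/(1+e^(-6.83)) = 1/(1+0.001081) = 1/1.001081 = 0.9989.

0.9989


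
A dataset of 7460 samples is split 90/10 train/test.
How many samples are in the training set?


Test set = 7460 * 10% = 746. Training set = 7460 - 746 = 6714.

6714


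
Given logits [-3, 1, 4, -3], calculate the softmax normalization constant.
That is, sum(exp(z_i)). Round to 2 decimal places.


Denom = e^-3=0.0498 + e^1=2.7183 + e^4=54.5982 + e^-3=0.0498. Sum = 57.4161, which rounds to 57.42.

57.42


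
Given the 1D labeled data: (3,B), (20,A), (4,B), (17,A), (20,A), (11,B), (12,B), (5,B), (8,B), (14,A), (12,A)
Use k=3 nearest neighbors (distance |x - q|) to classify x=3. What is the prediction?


Distances: |3-3|=0, |20-3|=17, |4-3|=1, |17-3|=14, |20-3|=17, |11-3|=8, |12-3|=9, |5-3|=2, |8-3|=5, |14-3|=11, |12-3|=9. 3 nearest: (3,B), (4,B), (5,B). Counts: {'B': 3}. Majority class: B.

B


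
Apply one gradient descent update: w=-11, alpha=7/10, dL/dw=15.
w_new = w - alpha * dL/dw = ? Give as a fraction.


w_new = -11 - 7/10 * 15 = -11 - 21/2 = -43/2.

-43/2


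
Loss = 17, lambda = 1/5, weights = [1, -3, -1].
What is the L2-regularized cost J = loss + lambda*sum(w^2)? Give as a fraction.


L2 sq norm = sum(w^2) = 11. J = 17 + 1/5 * 11 = 96/5.

96/5


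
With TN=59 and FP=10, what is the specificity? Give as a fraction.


Specificity = TN / (TN + FP) = 59 / 69 = 59/69.

59/69


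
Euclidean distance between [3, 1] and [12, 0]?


d = sqrt(sum of squared differences). (3-12)^2=81, (1-0)^2=1. Sum = 82.

sqrt(82)


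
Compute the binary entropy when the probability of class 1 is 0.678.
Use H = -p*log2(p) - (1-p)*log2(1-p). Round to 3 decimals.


H = -0.678*log2(0.678) - 0.322*log2(0.322) = 0.907.

0.907


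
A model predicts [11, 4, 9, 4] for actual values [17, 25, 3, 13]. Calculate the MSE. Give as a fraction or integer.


MSE = (1/4) * ((17-11)^2=36 + (25-4)^2=441 + (3-9)^2=36 + (13-4)^2=81). Sum = 594. MSE = 297/2.

297/2


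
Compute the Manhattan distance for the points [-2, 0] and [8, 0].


d = sum of absolute differences: |-2-8|=10 + |0-0|=0 = 10.

10


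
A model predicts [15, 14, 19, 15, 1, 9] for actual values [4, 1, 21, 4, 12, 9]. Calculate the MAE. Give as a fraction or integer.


MAE = (1/6) * (|4-15|=11 + |1-14|=13 + |21-19|=2 + |4-15|=11 + |12-1|=11 + |9-9|=0). Sum = 48. MAE = 8.

8


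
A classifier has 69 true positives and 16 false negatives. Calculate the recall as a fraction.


Recall = TP / (TP + FN) = 69 / 85 = 69/85.

69/85


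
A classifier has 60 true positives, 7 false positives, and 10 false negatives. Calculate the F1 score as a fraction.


Precision = 60/67 = 60/67. Recall = 60/70 = 6/7. F1 = 2*P*R/(P+R) = 120/137.

120/137


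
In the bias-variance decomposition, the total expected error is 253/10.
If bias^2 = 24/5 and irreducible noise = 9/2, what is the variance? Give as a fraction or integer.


Total error = bias^2 + variance + irreducible noise. So variance = 253/10 - 24/5 - 9/2 = 16.

16


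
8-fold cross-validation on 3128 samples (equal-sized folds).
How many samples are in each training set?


Each validation fold has 3128/8 = 391 samples. Training set = 3128 - 391 = 2737.

2737


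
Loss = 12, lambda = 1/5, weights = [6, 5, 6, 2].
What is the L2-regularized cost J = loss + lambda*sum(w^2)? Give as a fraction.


L2 sq norm = sum(w^2) = 101. J = 12 + 1/5 * 101 = 161/5.

161/5


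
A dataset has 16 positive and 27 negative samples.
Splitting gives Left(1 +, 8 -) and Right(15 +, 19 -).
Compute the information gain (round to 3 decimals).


H(parent) = 0.9523. H(left) = 0.5033, H(right) = 0.9900. Weighted = (9/43)*0.5033 + (34/43)*0.9900 = 0.8881. IG = 0.9523 - 0.8881 = 0.0642, which rounds to 0.064.

0.064


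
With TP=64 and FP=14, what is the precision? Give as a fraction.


Precision = TP / (TP + FP) = 64 / 78 = 32/39.

32/39


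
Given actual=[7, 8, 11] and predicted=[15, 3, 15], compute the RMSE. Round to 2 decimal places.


MSE = 35.0000. RMSE = sqrt(35.0000) = 5.92.

5.92


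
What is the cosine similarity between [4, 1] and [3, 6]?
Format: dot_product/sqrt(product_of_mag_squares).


dot = 18. |a|^2 = 17, |b|^2 = 45. cos = 18/sqrt(765).

18/sqrt(765)


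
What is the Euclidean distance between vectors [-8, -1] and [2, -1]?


d = sqrt(sum of squared differences). (-8-2)^2=100, (-1--1)^2=0. Sum = 100.

10


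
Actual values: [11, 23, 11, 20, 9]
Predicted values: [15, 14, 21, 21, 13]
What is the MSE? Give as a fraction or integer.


MSE = (1/5) * ((11-15)^2=16 + (23-14)^2=81 + (11-21)^2=100 + (20-21)^2=1 + (9-13)^2=16). Sum = 214. MSE = 214/5.

214/5


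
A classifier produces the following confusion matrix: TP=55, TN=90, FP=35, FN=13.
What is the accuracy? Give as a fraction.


Accuracy = (TP + TN) / (TP + TN + FP + FN) = (55 + 90) / 193 = 145/193.

145/193


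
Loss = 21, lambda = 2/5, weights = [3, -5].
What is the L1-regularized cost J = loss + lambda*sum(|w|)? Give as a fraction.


L1 norm = sum(|w|) = 8. J = 21 + 2/5 * 8 = 121/5.

121/5


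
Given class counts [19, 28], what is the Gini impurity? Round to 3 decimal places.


Total = 47. Proportions: 19/47, 28/47. sum(p_i^2) = 0.5183. Gini = 1 - 0.5183 = 0.4817, which rounds to 0.482.

0.482


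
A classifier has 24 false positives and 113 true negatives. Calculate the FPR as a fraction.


FPR = FP / (FP + TN) = 24 / 137 = 24/137.

24/137


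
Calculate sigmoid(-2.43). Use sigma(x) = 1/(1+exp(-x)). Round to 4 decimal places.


sigma(-2.43) = 1/(1+e^(2.43)) = 1/(1+11.358882) = 1/12.358882 = 0.0809.

0.0809


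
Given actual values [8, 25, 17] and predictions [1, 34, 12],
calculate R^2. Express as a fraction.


Mean(y) = 50/3. SS_res = 155. SS_tot = 434/3. R^2 = 1 - 155/(434/3) = -1/14.

-1/14


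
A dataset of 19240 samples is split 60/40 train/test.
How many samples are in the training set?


Test set = 19240 * 40% = 7696. Training set = 19240 - 7696 = 11544.

11544


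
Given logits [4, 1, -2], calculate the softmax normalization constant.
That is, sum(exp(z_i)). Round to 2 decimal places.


Denom = e^4=54.5982 + e^1=2.7183 + e^-2=0.1353. Sum = 57.4518, which rounds to 57.45.

57.45


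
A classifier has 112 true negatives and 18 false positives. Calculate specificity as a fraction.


Specificity = TN / (TN + FP) = 112 / 130 = 56/65.

56/65


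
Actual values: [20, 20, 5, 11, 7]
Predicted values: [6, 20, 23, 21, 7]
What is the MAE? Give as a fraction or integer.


MAE = (1/5) * (|20-6|=14 + |20-20|=0 + |5-23|=18 + |11-21|=10 + |7-7|=0). Sum = 42. MAE = 42/5.

42/5


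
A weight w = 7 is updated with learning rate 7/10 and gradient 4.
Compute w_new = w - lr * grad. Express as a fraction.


w_new = 7 - 7/10 * 4 = 7 - 14/5 = 21/5.

21/5


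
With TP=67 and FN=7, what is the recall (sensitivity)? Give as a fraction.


Recall = TP / (TP + FN) = 67 / 74 = 67/74.

67/74


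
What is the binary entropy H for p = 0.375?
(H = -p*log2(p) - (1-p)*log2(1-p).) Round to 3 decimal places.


H = -0.375*log2(0.375) - 0.625*log2(0.625) = 0.954.

0.954


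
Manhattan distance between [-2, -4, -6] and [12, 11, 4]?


d = sum of absolute differences: |-2-12|=14 + |-4-11|=15 + |-6-4|=10 = 39.

39


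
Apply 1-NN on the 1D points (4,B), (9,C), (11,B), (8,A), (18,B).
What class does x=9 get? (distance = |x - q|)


Distances: |4-9|=5, |9-9|=0, |11-9|=2, |8-9|=1, |18-9|=9. 1 nearest: (9,C). Counts: {'C': 1}. Majority class: C.

C


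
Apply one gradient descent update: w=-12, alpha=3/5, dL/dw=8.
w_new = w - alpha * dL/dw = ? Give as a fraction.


w_new = -12 - 3/5 * 8 = -12 - 24/5 = -84/5.

-84/5


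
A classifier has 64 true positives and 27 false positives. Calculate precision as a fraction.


Precision = TP / (TP + FP) = 64 / 91 = 64/91.

64/91


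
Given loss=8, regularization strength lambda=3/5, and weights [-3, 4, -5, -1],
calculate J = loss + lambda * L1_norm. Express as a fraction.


L1 norm = sum(|w|) = 13. J = 8 + 3/5 * 13 = 79/5.

79/5


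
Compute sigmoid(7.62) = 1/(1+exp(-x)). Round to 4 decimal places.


sigma(7.62) = 1/(1+e^(-7.62)) = 1/(1+0.000491) = 1/1.000491 = 0.9995.

0.9995


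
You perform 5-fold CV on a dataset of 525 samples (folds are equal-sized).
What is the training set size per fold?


Each validation fold has 525/5 = 105 samples. Training set = 525 - 105 = 420.

420


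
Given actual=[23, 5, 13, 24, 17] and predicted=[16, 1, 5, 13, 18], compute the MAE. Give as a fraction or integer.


MAE = (1/5) * (|23-16|=7 + |5-1|=4 + |13-5|=8 + |24-13|=11 + |17-18|=1). Sum = 31. MAE = 31/5.

31/5


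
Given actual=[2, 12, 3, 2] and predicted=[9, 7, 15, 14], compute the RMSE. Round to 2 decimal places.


MSE = 90.5000. RMSE = sqrt(90.5000) = 9.51.

9.51


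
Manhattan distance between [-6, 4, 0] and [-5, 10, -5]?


d = sum of absolute differences: |-6--5|=1 + |4-10|=6 + |0--5|=5 = 12.

12


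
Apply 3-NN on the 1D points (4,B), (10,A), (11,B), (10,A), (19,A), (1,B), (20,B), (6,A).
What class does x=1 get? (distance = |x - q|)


Distances: |4-1|=3, |10-1|=9, |11-1|=10, |10-1|=9, |19-1|=18, |1-1|=0, |20-1|=19, |6-1|=5. 3 nearest: (1,B), (4,B), (6,A). Counts: {'B': 2, 'A': 1}. Majority class: B.

B


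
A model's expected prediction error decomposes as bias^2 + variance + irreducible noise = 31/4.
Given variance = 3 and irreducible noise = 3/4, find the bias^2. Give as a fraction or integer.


Total error = bias^2 + variance + irreducible noise. So bias^2 = 31/4 - 3 - 3/4 = 4.

4


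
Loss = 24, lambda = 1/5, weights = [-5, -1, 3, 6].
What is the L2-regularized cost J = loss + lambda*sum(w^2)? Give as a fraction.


L2 sq norm = sum(w^2) = 71. J = 24 + 1/5 * 71 = 191/5.

191/5


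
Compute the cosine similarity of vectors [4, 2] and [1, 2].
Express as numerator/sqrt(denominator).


dot = 8. |a|^2 = 20, |b|^2 = 5. cos = 8/sqrt(100).

8/sqrt(100)


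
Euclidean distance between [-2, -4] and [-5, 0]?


d = sqrt(sum of squared differences). (-2--5)^2=9, (-4-0)^2=16. Sum = 25.

5


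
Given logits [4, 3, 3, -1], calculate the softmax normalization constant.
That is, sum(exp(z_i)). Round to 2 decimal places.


Denom = e^4=54.5982 + e^3=20.0855 + e^3=20.0855 + e^-1=0.3679. Sum = 95.1371, which rounds to 95.14.

95.14


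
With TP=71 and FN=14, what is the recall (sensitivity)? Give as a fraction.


Recall = TP / (TP + FN) = 71 / 85 = 71/85.

71/85


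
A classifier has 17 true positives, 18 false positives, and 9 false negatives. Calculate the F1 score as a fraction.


Precision = 17/35 = 17/35. Recall = 17/26 = 17/26. F1 = 2*P*R/(P+R) = 34/61.

34/61


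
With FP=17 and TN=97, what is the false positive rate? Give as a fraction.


FPR = FP / (FP + TN) = 17 / 114 = 17/114.

17/114


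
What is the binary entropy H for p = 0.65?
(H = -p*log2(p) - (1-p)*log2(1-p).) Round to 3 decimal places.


H = -0.65*log2(0.65) - 0.35*log2(0.35) = 0.934.

0.934


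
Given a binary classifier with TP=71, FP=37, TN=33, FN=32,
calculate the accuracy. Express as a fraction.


Accuracy = (TP + TN) / (TP + TN + FP + FN) = (71 + 33) / 173 = 104/173.

104/173


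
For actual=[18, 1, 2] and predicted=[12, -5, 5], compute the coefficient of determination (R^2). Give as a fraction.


Mean(y) = 7. SS_res = 81. SS_tot = 182. R^2 = 1 - 81/(182) = 101/182.

101/182


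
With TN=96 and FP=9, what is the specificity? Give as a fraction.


Specificity = TN / (TN + FP) = 96 / 105 = 32/35.

32/35


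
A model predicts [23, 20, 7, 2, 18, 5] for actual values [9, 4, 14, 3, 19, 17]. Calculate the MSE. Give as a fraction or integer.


MSE = (1/6) * ((9-23)^2=196 + (4-20)^2=256 + (14-7)^2=49 + (3-2)^2=1 + (19-18)^2=1 + (17-5)^2=144). Sum = 647. MSE = 647/6.

647/6


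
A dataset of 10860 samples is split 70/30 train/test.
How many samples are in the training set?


Test set = 10860 * 30% = 3258. Training set = 10860 - 3258 = 7602.

7602


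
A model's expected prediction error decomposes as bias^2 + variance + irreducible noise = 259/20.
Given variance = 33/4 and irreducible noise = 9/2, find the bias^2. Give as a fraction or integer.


Total error = bias^2 + variance + irreducible noise. So bias^2 = 259/20 - 33/4 - 9/2 = 1/5.

1/5


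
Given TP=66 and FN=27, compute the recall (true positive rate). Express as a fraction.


Recall = TP / (TP + FN) = 66 / 93 = 22/31.

22/31


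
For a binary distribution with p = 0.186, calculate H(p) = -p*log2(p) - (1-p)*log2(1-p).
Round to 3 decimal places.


H = -0.186*log2(0.186) - 0.814*log2(0.814) = 0.693.

0.693


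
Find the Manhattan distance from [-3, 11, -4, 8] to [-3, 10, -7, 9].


d = sum of absolute differences: |-3--3|=0 + |11-10|=1 + |-4--7|=3 + |8-9|=1 = 5.

5


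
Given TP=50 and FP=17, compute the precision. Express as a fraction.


Precision = TP / (TP + FP) = 50 / 67 = 50/67.

50/67


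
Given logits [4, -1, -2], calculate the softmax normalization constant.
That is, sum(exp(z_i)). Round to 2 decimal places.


Denom = e^4=54.5982 + e^-1=0.3679 + e^-2=0.1353. Sum = 55.1014, which rounds to 55.10.

55.10


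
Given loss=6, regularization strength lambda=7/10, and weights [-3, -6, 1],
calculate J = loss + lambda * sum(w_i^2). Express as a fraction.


L2 sq norm = sum(w^2) = 46. J = 6 + 7/10 * 46 = 191/5.

191/5


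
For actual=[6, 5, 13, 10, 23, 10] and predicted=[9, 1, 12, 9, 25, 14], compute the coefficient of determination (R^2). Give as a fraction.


Mean(y) = 67/6. SS_res = 47. SS_tot = 1265/6. R^2 = 1 - 47/(1265/6) = 983/1265.

983/1265


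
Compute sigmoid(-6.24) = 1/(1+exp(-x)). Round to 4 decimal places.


sigma(-6.24) = 1/(1+e^(6.24)) = 1/(1+512.858511) = 1/513.858511 = 0.0019.

0.0019


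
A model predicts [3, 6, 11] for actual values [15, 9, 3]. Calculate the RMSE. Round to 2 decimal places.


MSE = 72.3333. RMSE = sqrt(72.3333) = 8.50.

8.50


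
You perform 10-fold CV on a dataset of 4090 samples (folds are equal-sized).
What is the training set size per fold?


Each validation fold has 4090/10 = 409 samples. Training set = 4090 - 409 = 3681.

3681


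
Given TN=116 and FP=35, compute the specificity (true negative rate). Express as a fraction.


Specificity = TN / (TN + FP) = 116 / 151 = 116/151.

116/151


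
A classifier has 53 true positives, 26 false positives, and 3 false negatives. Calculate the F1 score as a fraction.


Precision = 53/79 = 53/79. Recall = 53/56 = 53/56. F1 = 2*P*R/(P+R) = 106/135.

106/135


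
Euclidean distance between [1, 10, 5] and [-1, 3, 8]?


d = sqrt(sum of squared differences). (1--1)^2=4, (10-3)^2=49, (5-8)^2=9. Sum = 62.

sqrt(62)


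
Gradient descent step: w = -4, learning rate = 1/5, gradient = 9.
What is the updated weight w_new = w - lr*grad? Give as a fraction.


w_new = -4 - 1/5 * 9 = -4 - 9/5 = -29/5.

-29/5


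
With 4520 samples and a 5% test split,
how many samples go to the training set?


Test set = 4520 * 5% = 226. Training set = 4520 - 226 = 4294.

4294


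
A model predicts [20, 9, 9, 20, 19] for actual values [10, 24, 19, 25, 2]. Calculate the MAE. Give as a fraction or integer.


MAE = (1/5) * (|10-20|=10 + |24-9|=15 + |19-9|=10 + |25-20|=5 + |2-19|=17). Sum = 57. MAE = 57/5.

57/5


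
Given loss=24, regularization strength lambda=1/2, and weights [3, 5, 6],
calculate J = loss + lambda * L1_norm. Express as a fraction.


L1 norm = sum(|w|) = 14. J = 24 + 1/2 * 14 = 31.

31


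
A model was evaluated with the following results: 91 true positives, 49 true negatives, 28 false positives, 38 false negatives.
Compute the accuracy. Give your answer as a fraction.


Accuracy = (TP + TN) / (TP + TN + FP + FN) = (91 + 49) / 206 = 70/103.

70/103


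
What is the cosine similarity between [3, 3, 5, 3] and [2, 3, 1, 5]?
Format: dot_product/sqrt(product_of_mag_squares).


dot = 35. |a|^2 = 52, |b|^2 = 39. cos = 35/sqrt(2028).

35/sqrt(2028)


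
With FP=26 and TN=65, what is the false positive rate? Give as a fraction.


FPR = FP / (FP + TN) = 26 / 91 = 2/7.

2/7


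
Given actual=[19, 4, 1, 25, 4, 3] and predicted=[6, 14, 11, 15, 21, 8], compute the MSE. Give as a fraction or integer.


MSE = (1/6) * ((19-6)^2=169 + (4-14)^2=100 + (1-11)^2=100 + (25-15)^2=100 + (4-21)^2=289 + (3-8)^2=25). Sum = 783. MSE = 261/2.

261/2


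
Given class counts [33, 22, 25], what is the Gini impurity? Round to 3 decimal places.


Total = 80. Proportions: 33/80, 22/80, 25/80. sum(p_i^2) = 0.3434. Gini = 1 - 0.3434 = 0.6566, which rounds to 0.657.

0.657


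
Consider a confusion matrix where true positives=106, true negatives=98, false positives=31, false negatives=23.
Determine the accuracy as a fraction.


Accuracy = (TP + TN) / (TP + TN + FP + FN) = (106 + 98) / 258 = 34/43.

34/43


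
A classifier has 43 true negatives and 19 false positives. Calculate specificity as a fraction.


Specificity = TN / (TN + FP) = 43 / 62 = 43/62.

43/62


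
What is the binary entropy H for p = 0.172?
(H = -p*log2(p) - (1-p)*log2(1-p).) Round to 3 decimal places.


H = -0.172*log2(0.172) - 0.828*log2(0.828) = 0.662.

0.662


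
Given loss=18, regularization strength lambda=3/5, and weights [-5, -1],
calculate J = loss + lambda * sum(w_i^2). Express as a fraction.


L2 sq norm = sum(w^2) = 26. J = 18 + 3/5 * 26 = 168/5.

168/5


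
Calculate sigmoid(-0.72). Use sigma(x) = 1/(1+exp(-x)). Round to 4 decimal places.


sigma(-0.72) = 1/(1+e^(0.72)) = 1/(1+2.054433) = 1/3.054433 = 0.3274.

0.3274


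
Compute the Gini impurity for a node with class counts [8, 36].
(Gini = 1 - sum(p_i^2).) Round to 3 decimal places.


Total = 44. Proportions: 8/44, 36/44. sum(p_i^2) = 0.7025. Gini = 1 - 0.7025 = 0.2975, which rounds to 0.298.

0.298


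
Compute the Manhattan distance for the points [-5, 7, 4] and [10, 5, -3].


d = sum of absolute differences: |-5-10|=15 + |7-5|=2 + |4--3|=7 = 24.

24


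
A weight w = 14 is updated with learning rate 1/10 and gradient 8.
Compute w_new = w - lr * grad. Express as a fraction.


w_new = 14 - 1/10 * 8 = 14 - 4/5 = 66/5.

66/5


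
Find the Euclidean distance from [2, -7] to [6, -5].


d = sqrt(sum of squared differences). (2-6)^2=16, (-7--5)^2=4. Sum = 20.

sqrt(20)


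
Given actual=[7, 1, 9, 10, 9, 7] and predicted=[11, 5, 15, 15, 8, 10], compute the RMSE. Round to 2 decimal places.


MSE = 17.1667. RMSE = sqrt(17.1667) = 4.14.

4.14


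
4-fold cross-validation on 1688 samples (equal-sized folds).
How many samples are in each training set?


Each validation fold has 1688/4 = 422 samples. Training set = 1688 - 422 = 1266.

1266


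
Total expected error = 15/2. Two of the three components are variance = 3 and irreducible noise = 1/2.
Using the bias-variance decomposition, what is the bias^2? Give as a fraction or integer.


Total error = bias^2 + variance + irreducible noise. So bias^2 = 15/2 - 3 - 1/2 = 4.

4


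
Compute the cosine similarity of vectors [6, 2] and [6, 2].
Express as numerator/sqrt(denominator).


dot = 40. |a|^2 = 40, |b|^2 = 40. cos = 40/sqrt(1600).

40/sqrt(1600)


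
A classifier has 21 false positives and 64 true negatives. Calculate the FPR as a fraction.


FPR = FP / (FP + TN) = 21 / 85 = 21/85.

21/85


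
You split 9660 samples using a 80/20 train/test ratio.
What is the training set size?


Test set = 9660 * 20% = 1932. Training set = 9660 - 1932 = 7728.

7728


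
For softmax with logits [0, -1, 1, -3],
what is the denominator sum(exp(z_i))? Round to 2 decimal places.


Denom = e^0=1.0000 + e^-1=0.3679 + e^1=2.7183 + e^-3=0.0498. Sum = 4.1360, which rounds to 4.14.

4.14


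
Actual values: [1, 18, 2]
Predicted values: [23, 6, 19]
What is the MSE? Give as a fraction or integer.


MSE = (1/3) * ((1-23)^2=484 + (18-6)^2=144 + (2-19)^2=289). Sum = 917. MSE = 917/3.

917/3


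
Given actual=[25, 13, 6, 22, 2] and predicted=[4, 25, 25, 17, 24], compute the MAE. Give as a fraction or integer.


MAE = (1/5) * (|25-4|=21 + |13-25|=12 + |6-25|=19 + |22-17|=5 + |2-24|=22). Sum = 79. MAE = 79/5.

79/5


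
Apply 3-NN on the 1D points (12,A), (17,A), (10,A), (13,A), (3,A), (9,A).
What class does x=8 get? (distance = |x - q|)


Distances: |12-8|=4, |17-8|=9, |10-8|=2, |13-8|=5, |3-8|=5, |9-8|=1. 3 nearest: (9,A), (10,A), (12,A). Counts: {'A': 3}. Majority class: A.

A


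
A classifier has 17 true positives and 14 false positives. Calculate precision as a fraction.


Precision = TP / (TP + FP) = 17 / 31 = 17/31.

17/31


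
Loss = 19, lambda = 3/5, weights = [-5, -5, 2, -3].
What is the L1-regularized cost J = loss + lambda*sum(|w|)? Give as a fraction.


L1 norm = sum(|w|) = 15. J = 19 + 3/5 * 15 = 28.

28


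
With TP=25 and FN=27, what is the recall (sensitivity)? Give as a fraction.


Recall = TP / (TP + FN) = 25 / 52 = 25/52.

25/52


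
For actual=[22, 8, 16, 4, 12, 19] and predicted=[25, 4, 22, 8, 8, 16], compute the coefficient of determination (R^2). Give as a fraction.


Mean(y) = 27/2. SS_res = 102. SS_tot = 463/2. R^2 = 1 - 102/(463/2) = 259/463.

259/463


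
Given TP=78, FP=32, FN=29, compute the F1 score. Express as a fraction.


Precision = 78/110 = 39/55. Recall = 78/107 = 78/107. F1 = 2*P*R/(P+R) = 156/217.

156/217


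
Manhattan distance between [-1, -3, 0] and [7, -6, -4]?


d = sum of absolute differences: |-1-7|=8 + |-3--6|=3 + |0--4|=4 = 15.

15


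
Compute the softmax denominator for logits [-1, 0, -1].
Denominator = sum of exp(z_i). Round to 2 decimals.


Denom = e^-1=0.3679 + e^0=1.0000 + e^-1=0.3679. Sum = 1.7358, which rounds to 1.74.

1.74


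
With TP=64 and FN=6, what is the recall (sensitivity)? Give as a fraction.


Recall = TP / (TP + FN) = 64 / 70 = 32/35.

32/35


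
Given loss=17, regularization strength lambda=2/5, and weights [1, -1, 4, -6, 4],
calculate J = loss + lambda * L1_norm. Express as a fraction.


L1 norm = sum(|w|) = 16. J = 17 + 2/5 * 16 = 117/5.

117/5


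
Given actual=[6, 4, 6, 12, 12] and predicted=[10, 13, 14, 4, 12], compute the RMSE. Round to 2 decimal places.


MSE = 45.0000. RMSE = sqrt(45.0000) = 6.71.

6.71


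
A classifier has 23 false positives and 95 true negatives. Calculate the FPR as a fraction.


FPR = FP / (FP + TN) = 23 / 118 = 23/118.

23/118


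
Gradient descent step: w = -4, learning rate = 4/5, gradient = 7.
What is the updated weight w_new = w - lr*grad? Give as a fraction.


w_new = -4 - 4/5 * 7 = -4 - 28/5 = -48/5.

-48/5


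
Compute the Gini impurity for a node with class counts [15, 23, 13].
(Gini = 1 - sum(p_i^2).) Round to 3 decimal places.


Total = 51. Proportions: 15/51, 23/51, 13/51. sum(p_i^2) = 0.3549. Gini = 1 - 0.3549 = 0.6451, which rounds to 0.645.

0.645


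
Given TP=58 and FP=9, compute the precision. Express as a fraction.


Precision = TP / (TP + FP) = 58 / 67 = 58/67.

58/67


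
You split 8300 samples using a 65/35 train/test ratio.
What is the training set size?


Test set = 8300 * 35% = 2905. Training set = 8300 - 2905 = 5395.

5395


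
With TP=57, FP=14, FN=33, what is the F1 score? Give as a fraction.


Precision = 57/71 = 57/71. Recall = 57/90 = 19/30. F1 = 2*P*R/(P+R) = 114/161.

114/161


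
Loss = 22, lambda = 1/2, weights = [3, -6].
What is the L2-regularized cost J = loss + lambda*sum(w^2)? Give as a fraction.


L2 sq norm = sum(w^2) = 45. J = 22 + 1/2 * 45 = 89/2.

89/2


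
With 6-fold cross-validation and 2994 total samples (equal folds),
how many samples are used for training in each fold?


Each validation fold has 2994/6 = 499 samples. Training set = 2994 - 499 = 2495.

2495


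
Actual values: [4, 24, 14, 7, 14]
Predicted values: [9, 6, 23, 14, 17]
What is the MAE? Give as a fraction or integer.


MAE = (1/5) * (|4-9|=5 + |24-6|=18 + |14-23|=9 + |7-14|=7 + |14-17|=3). Sum = 42. MAE = 42/5.

42/5


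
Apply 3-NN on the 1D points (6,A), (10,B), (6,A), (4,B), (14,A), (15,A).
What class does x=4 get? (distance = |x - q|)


Distances: |6-4|=2, |10-4|=6, |6-4|=2, |4-4|=0, |14-4|=10, |15-4|=11. 3 nearest: (4,B), (6,A), (6,A). Counts: {'B': 1, 'A': 2}. Majority class: A.

A


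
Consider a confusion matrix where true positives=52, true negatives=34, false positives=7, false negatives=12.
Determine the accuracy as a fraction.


Accuracy = (TP + TN) / (TP + TN + FP + FN) = (52 + 34) / 105 = 86/105.

86/105


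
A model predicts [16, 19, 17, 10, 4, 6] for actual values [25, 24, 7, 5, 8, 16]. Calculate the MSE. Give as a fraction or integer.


MSE = (1/6) * ((25-16)^2=81 + (24-19)^2=25 + (7-17)^2=100 + (5-10)^2=25 + (8-4)^2=16 + (16-6)^2=100). Sum = 347. MSE = 347/6.

347/6


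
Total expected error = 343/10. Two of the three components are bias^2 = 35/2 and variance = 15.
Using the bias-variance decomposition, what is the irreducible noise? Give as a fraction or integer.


Total error = bias^2 + variance + irreducible noise. So irreducible noise = 343/10 - 35/2 - 15 = 9/5.

9/5


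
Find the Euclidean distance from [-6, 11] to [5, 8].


d = sqrt(sum of squared differences). (-6-5)^2=121, (11-8)^2=9. Sum = 130.

sqrt(130)


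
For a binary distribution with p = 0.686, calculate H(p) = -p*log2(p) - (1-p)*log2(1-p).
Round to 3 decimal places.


H = -0.686*log2(0.686) - 0.314*log2(0.314) = 0.898.

0.898


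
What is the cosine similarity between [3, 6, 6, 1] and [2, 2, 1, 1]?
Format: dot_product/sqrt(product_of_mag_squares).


dot = 25. |a|^2 = 82, |b|^2 = 10. cos = 25/sqrt(820).

25/sqrt(820)


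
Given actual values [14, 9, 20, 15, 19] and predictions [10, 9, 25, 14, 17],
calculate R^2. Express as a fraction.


Mean(y) = 77/5. SS_res = 46. SS_tot = 386/5. R^2 = 1 - 46/(386/5) = 78/193.

78/193


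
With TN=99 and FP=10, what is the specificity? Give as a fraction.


Specificity = TN / (TN + FP) = 99 / 109 = 99/109.

99/109


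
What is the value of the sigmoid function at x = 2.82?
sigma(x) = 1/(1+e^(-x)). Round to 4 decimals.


sigma(2.82) = 1/(1+e^(-2.82)) = 1/(1+0.059606) = 1/1.059606 = 0.9437.

0.9437


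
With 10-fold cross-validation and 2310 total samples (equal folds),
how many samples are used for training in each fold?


Each validation fold has 2310/10 = 231 samples. Training set = 2310 - 231 = 2079.

2079


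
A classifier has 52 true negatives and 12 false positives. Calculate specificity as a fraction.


Specificity = TN / (TN + FP) = 52 / 64 = 13/16.

13/16


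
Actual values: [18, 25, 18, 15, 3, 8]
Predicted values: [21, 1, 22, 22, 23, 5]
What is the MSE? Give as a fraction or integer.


MSE = (1/6) * ((18-21)^2=9 + (25-1)^2=576 + (18-22)^2=16 + (15-22)^2=49 + (3-23)^2=400 + (8-5)^2=9). Sum = 1059. MSE = 353/2.

353/2


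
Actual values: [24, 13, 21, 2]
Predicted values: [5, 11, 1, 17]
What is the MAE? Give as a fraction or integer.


MAE = (1/4) * (|24-5|=19 + |13-11|=2 + |21-1|=20 + |2-17|=15). Sum = 56. MAE = 14.

14


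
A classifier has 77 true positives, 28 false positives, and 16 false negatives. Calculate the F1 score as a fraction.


Precision = 77/105 = 11/15. Recall = 77/93 = 77/93. F1 = 2*P*R/(P+R) = 7/9.

7/9
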